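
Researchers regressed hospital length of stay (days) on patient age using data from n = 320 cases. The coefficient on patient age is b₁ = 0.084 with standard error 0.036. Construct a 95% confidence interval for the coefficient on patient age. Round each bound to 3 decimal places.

df = n − 2 = 320 − 2 = 318.
t* = t_{0.025, 318} = 1.967452.
Margin = t* × SE = 1.967452 × 0.036 = 0.07083.
CI: 0.084 ± 0.07083 → (0.013, 0.155).
With 95% confidence, each one-unit increase in patient age is associated with a change of between 0.013 and 0.155 days in hospital length of stay.

(0.013, 0.155)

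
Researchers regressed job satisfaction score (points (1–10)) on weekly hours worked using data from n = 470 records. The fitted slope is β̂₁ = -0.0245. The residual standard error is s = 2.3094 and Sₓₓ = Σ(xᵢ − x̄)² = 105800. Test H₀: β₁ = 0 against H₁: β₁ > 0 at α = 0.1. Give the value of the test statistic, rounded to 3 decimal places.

SE(β̂₁) = s/√Sₓₓ = 2.3094/√105800 = 0.00709997.
t = -0.0245 / 0.00709997 = -3.451.
df = n − 2 = 468.
One-sided p ≈ 0.9997, which is ≥ 0.1, so fail to reject H₀.
The data do not give significant evidence that the true slope on weekly hours worked is positive.

t = -3.451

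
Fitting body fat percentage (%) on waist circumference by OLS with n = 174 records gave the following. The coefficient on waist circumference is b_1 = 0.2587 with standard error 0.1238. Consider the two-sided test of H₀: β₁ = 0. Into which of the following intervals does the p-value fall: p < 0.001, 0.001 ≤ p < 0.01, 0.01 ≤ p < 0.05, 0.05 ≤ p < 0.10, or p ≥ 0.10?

t = 0.2587 / 0.1238 = 2.090.
df = n − 2 = 174 − 2 = 172.
Two-sided p = 2·P(T_{172} > |t|) ≈ 0.0381.
So 0.01 ≤ p < 0.05.

0.01 ≤ p < 0.05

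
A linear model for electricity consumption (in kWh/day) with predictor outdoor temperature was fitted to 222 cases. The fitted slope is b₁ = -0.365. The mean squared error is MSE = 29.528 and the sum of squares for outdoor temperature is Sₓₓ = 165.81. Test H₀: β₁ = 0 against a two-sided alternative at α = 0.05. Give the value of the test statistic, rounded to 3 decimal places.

t = -0.865

SE(b₁) = √(MSE/Sₓₓ) = √(29.528/165.81) = 0.421999.
t = -0.365 / 0.421999 = -0.865.
df = n − 2 = 220.
Two-sided p ≈ 0.3880, which is ≥ 0.05, so fail to reject H₀.
The data do not give significant evidence of an association between outdoor temperature and electricity consumption.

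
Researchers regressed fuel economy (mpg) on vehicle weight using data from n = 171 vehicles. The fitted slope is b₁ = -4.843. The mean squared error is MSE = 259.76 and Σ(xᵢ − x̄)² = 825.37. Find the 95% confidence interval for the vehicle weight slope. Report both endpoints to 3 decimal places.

(-5.950, -3.736)

SE(b₁) = √(MSE/Sₓₓ) = √(259.76/825.37) = 0.560999.
df = n − 2 = 169.
t* = t_{0.025, 169} = 1.9741.
Margin = t* × SE = 1.9741 × 0.560999 = 1.10747.
CI: -4.843 ± 1.10747 → (-5.950, -3.736).
With 95% confidence, each one-unit increase in vehicle weight is associated with a change of between -5.950 and -3.736 mpg in fuel economy.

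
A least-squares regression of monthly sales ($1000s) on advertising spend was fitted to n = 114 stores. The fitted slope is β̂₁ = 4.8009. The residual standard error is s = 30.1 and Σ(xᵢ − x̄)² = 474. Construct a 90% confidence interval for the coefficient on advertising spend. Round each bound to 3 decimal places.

SE(β̂₁) = s/√Sₓₓ = 30.1/√474 = 1.38254.
df = n − 2 = 112.
t* = t_{0.05, 112} = 1.658573.
Margin = t* × SE = 1.658573 × 1.38254 = 2.29304.
CI: 4.8009 ± 2.29304 → (2.508, 7.094).
With 90% confidence, each one-unit increase in advertising spend is associated with a change of between 2.508 and 7.094 $1000s in monthly sales.

(2.508, 7.094)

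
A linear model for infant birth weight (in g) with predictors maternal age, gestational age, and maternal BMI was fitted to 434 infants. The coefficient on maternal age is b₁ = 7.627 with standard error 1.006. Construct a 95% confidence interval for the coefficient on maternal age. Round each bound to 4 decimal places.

(5.6497, 9.6043)

df = n − k − 1 = 434 − 3 − 1 = 430.
t* = t_{0.025, 430} = 1.965496.
Margin = t* × SE = 1.965496 × 1.006 = 1.977289.
CI: 7.627 ± 1.977289 → (5.6497, 9.6043).
With 95% confidence, each one-unit increase in maternal age is associated with a change of between 5.6497 and 9.6043 g in infant birth weight, holding the other predictors fixed.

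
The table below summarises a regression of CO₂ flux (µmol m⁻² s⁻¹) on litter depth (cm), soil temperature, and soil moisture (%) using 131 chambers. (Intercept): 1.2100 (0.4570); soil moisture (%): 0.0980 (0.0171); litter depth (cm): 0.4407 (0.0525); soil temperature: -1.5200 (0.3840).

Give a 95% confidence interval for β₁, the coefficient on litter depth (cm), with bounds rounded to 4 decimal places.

(0.3368, 0.5446)

Read off: b = 0.4407, SE = 0.0525 for litter depth (cm).
df = n − k − 1 = 131 − 3 − 1 = 127.
t* = t_{0.025, 127} = 1.97882.
Margin = t* × SE = 1.97882 × 0.0525 = 0.103888.
CI: 0.4407 ± 0.103888 → (0.3368, 0.5446).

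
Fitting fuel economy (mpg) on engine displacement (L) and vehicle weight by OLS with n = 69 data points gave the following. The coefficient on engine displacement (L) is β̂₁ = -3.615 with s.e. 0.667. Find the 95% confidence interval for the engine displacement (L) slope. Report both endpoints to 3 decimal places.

(-4.947, -2.283)

df = n − k − 1 = 69 − 2 − 1 = 66.
t* = t_{0.025, 66} = 1.996564.
Margin = t* × SE = 1.996564 × 0.667 = 1.33171.
CI: -3.615 ± 1.33171 → (-4.947, -2.283).
With 95% confidence, each one-unit increase in engine displacement (L) is associated with a change of between -4.947 and -2.283 mpg in fuel economy, holding the other predictors fixed.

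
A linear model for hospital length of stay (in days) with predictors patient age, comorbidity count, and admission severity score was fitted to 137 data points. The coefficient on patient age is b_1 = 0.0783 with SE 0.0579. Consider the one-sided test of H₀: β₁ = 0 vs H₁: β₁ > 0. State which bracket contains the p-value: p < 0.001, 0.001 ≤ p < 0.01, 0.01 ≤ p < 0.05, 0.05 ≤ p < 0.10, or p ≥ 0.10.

0.05 ≤ p < 0.10

t = 0.0783 / 0.0579 = 1.352.
df = n − k − 1 = 137 − 3 − 1 = 133.
One-sided p = P(T_{133} > t) ≈ 0.0893.
So 0.05 ≤ p < 0.10.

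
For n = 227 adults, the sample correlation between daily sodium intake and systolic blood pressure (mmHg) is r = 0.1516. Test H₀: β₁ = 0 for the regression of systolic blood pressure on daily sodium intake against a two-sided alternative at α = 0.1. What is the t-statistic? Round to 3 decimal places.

t = r·√(n − 2)/√(1 − r²) = 0.1516·√225/√0.977017 = 2.301.
df = n − 2 = 225.
Two-sided p ≈ 0.0223, which is < 0.1, so reject H₀.
There is evidence of a linear association between daily sodium intake and systolic blood pressure.

t = 2.301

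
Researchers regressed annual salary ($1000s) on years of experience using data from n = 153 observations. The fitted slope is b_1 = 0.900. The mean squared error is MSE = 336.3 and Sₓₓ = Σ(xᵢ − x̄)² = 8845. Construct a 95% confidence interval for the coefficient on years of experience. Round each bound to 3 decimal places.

(0.515, 1.285)

SE(b_1) = √(MSE/Sₓₓ) = √(336.3/8845) = 0.194991.
df = n − 2 = 151.
t* = t_{0.025, 151} = 1.975799.
Margin = t* × SE = 1.975799 × 0.194991 = 0.38526.
CI: 0.900 ± 0.38526 → (0.515, 1.285).
With 95% confidence, each one-unit increase in years of experience is associated with a change of between 0.515 and 1.285 $1000s in annual salary.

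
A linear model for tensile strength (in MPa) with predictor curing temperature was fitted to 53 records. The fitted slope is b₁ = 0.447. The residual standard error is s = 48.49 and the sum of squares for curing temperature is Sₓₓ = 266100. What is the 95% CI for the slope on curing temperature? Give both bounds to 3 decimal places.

(0.258, 0.636)

SE(b₁) = s/√Sₓₓ = 48.49/√266100 = 0.0940004.
df = n − 2 = 51.
t* = t_{0.025, 51} = 2.007584.
Margin = t* × SE = 2.007584 × 0.0940004 = 0.18871.
CI: 0.447 ± 0.18871 → (0.258, 0.636).
With 95% confidence, each one-unit increase in curing temperature is associated with a change of between 0.258 and 0.636 MPa in tensile strength.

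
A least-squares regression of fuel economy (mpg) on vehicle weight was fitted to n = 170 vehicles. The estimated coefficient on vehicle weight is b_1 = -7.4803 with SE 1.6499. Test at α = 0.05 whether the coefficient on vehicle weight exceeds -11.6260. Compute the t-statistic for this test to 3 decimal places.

t = 2.513

H₀: β₁ = -11.6260 vs H₁: β₁ > -11.6260.
t = (b_1 − β₁⁰)/SE = (-7.4803 − (-11.6260)) / 1.6499 = 2.513.
df = n − 2 = 170 − 2 = 168.
One-sided p ≈ 0.0065, which is < 0.05, so reject H₀.
There is evidence that the true slope on vehicle weight exceeds -11.6260 mpg per unit.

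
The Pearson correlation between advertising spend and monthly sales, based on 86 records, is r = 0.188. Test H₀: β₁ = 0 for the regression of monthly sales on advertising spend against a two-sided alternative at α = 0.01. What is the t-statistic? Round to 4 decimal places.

t = 1.7543

t = r·√(n − 2)/√(1 − r²) = 0.188·√84/√0.964656 = 1.7543.
df = n − 2 = 84.
Two-sided p ≈ 0.0830, which is ≥ 0.01, so fail to reject H₀.
The data do not give significant evidence of a linear association between advertising spend and monthly sales.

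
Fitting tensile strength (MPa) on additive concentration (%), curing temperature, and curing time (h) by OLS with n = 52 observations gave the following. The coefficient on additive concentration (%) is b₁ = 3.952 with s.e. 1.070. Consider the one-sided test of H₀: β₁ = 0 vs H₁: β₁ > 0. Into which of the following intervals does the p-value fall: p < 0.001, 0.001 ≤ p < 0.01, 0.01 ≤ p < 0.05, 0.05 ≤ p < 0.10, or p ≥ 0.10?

p < 0.001

t = 3.952 / 1.070 = 3.693.
df = n − k − 1 = 52 − 3 − 1 = 48.
One-sided p = P(T_{48} > t) ≈ 0.0003.
So p < 0.001.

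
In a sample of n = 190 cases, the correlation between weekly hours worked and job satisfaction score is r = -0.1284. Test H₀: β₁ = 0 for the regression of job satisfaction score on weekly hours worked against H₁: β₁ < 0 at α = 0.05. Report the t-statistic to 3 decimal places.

t = r·√(n − 2)/√(1 − r²) = -0.1284·√188/√0.983513 = -1.775.
df = n − 2 = 188.
One-sided p ≈ 0.0387, which is < 0.05, so reject H₀.
There is evidence of a linear association between weekly hours worked and job satisfaction score.

t = -1.775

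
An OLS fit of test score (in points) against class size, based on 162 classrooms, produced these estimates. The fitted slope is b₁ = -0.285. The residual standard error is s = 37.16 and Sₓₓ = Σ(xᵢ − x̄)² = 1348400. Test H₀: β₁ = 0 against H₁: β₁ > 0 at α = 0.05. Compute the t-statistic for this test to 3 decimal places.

t = -8.906

SE(b₁) = s/√Sₓₓ = 37.16/√1348400 = 0.0320012.
t = -0.285 / 0.0320012 = -8.906.
df = n − 2 = 160.
One-sided p ≈ 1.0000, which is ≥ 0.05, so fail to reject H₀.
The data do not give significant evidence that the true slope on class size is positive.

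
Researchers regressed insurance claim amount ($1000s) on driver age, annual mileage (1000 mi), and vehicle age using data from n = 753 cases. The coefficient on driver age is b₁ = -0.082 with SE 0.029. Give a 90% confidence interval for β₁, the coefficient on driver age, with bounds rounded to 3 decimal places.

(-0.130, -0.034)

df = n − k − 1 = 753 − 3 − 1 = 749.
t* = t_{0.05, 749} = 1.646891.
Margin = t* × SE = 1.646891 × 0.029 = 0.04776.
CI: -0.082 ± 0.04776 → (-0.130, -0.034).
With 90% confidence, each one-unit increase in driver age is associated with a change of between -0.130 and -0.034 $1000s in insurance claim amount, holding the other predictors fixed.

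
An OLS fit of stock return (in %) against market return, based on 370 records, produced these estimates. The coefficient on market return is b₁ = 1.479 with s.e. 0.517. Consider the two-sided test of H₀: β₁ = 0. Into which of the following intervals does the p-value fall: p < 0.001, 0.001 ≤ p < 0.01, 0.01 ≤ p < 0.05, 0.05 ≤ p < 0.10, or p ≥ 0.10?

t = 1.479 / 0.517 = 2.861.
df = n − 2 = 370 − 2 = 368.
Two-sided p = 2·P(T_{368} > |t|) ≈ 0.0045.
So 0.001 ≤ p < 0.01.

0.001 ≤ p < 0.01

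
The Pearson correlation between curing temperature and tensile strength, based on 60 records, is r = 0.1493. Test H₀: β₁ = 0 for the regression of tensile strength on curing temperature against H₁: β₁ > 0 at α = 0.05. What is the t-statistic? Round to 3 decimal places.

t = r·√(n − 2)/√(1 − r²) = 0.1493·√58/√0.97771 = 1.150.
df = n − 2 = 58.
One-sided p ≈ 0.1274, which is ≥ 0.05, so fail to reject H₀.
The data do not give significant evidence of a linear association between curing temperature and tensile strength.

t = 1.150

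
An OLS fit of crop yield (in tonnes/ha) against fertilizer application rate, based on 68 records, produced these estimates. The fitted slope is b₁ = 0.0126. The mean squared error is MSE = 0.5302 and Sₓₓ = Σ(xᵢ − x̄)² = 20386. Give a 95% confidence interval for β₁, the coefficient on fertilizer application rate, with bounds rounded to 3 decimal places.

(0.002, 0.023)

SE(b₁) = √(MSE/Sₓₓ) = √(0.5302/20386) = 0.00509981.
df = n − 2 = 66.
t* = t_{0.025, 66} = 1.996564.
Margin = t* × SE = 1.996564 × 0.00509981 = 0.01018.
CI: 0.0126 ± 0.01018 → (0.002, 0.023).
With 95% confidence, each one-unit increase in fertilizer application rate is associated with a change of between 0.002 and 0.023 tonnes/ha in crop yield.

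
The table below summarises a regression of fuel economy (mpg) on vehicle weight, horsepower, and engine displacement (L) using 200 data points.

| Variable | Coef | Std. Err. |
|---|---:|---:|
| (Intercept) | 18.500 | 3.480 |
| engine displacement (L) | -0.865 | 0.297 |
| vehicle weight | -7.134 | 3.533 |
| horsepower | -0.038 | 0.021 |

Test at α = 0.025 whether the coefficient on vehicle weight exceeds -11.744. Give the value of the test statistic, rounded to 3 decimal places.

t = 1.305

Read off: b = -7.134, SE = 3.533 for vehicle weight.
H₀: β₁ = -11.744 vs H₁: β₁ > -11.744.
t = (-7.134 − (-11.744)) / 3.533 = 1.305.
df = n − k − 1 = 200 − 3 − 1 = 196.
One-sided p ≈ 0.0967, which is ≥ 0.025, so fail to reject H₀.
The data do not give significant evidence that the true slope on vehicle weight exceeds -11.744 mpg per unit, holding the other predictors fixed.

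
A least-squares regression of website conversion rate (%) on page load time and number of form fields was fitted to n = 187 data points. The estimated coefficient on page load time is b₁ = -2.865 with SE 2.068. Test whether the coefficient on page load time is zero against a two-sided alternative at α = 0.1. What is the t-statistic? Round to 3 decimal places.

H₀: β₁ = 0 vs H₁: β₁ ≠ 0.
t = (b₁ − β₁⁰)/SE = -2.865 / 2.068 = -1.385.
df = n − k − 1 = 187 − 2 − 1 = 184.
Two-sided p ≈ 0.1676, which is ≥ 0.1, so fail to reject H₀.
The data do not give significant evidence of an association between page load time and website conversion rate, after adjusting for the other predictors.

t = -1.385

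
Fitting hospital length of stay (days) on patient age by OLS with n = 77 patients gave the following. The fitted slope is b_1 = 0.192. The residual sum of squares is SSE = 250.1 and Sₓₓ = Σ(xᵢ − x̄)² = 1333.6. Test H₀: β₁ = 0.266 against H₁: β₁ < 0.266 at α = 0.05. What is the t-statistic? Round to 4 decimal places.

MSE = SSE/(n − 2) = 250.1/75 = 3.33467.
SE(b_1) = √(MSE/Sₓₓ) = √(3.33467/1333.6) = 0.050005.
t = (0.192 − 0.266) / 0.050005 = -1.4799.
df = n − 2 = 75.
One-sided p ≈ 0.0716, which is ≥ 0.05, so fail to reject H₀.
The data do not give significant evidence that the true slope on patient age is below 0.266 days per unit.

t = -1.4799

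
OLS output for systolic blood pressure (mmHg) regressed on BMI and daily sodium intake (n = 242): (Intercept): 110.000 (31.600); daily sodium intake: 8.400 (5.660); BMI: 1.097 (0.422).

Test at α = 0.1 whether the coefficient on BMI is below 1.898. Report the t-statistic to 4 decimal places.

Read off: b = 1.097, SE = 0.422 for BMI.
H₀: β₁ = 1.898 vs H₁: β₁ < 1.898.
t = (1.097 − 1.898) / 0.422 = -1.8981.
df = n − k − 1 = 242 − 2 − 1 = 239.
One-sided p ≈ 0.0294, which is < 0.1, so reject H₀.
There is evidence that the true slope on BMI is below 1.898 mmHg per unit, holding the other predictors fixed.

t = -1.8981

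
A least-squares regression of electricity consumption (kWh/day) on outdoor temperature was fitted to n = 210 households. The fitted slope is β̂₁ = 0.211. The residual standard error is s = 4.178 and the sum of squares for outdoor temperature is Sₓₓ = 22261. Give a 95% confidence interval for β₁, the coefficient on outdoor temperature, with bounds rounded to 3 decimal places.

(0.156, 0.266)

SE(β̂₁) = s/√Sₓₓ = 4.178/√22261 = 0.0280025.
df = n − 2 = 208.
t* = t_{0.025, 208} = 1.971435.
Margin = t* × SE = 1.971435 × 0.0280025 = 0.05521.
CI: 0.211 ± 0.05521 → (0.156, 0.266).
With 95% confidence, each one-unit increase in outdoor temperature is associated with a change of between 0.156 and 0.266 kWh/day in electricity consumption.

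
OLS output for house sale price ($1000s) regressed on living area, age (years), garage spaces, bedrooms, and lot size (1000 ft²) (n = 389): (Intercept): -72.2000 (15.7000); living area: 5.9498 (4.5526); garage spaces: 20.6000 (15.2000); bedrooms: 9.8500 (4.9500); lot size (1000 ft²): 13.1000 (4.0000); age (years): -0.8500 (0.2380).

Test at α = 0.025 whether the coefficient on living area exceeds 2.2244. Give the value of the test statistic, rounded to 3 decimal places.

Read off: b = 5.9498, SE = 4.5526 for living area.
H₀: β₁ = 2.2244 vs H₁: β₁ > 2.2244.
t = (5.9498 − 2.2244) / 4.5526 = 0.818.
df = n − k − 1 = 389 − 5 − 1 = 383.
One-sided p ≈ 0.2068, which is ≥ 0.025, so fail to reject H₀.
The data do not give significant evidence that the true slope on living area exceeds 2.2244 $1000s per unit, holding the other predictors fixed.

t = 0.818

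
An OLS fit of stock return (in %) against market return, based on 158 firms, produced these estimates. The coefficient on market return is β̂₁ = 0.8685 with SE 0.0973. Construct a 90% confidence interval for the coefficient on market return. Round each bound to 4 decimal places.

(0.7075, 1.0295)

df = n − 2 = 158 − 2 = 156.
t* = t_{0.05, 156} = 1.65468.
Margin = t* × SE = 1.65468 × 0.0973 = 0.161000.
CI: 0.8685 ± 0.161000 → (0.7075, 1.0295).
With 90% confidence, each one-unit increase in market return is associated with a change of between 0.7075 and 1.0295 % in stock return.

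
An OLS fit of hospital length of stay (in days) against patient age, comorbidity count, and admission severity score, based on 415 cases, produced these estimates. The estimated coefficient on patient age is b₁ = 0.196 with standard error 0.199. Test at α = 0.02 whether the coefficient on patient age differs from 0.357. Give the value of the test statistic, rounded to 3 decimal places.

t = -0.809

H₀: β₁ = 0.357 vs H₁: β₁ ≠ 0.357.
t = (b₁ − β₁⁰)/SE = (0.196 − 0.357) / 0.199 = -0.809.
df = n − k − 1 = 415 − 3 − 1 = 411.
Two-sided p ≈ 0.4190, which is ≥ 0.02, so fail to reject H₀.
The data are consistent with a true slope of 0.357 days per unit of patient age, holding the other predictors fixed.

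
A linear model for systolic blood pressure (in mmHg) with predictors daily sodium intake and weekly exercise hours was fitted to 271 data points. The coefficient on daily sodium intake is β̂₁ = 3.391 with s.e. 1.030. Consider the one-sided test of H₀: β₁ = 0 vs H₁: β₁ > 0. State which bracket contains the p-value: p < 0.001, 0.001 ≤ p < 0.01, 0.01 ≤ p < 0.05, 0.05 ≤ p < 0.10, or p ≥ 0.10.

p < 0.001

t = 3.391 / 1.030 = 3.292.
df = n − k − 1 = 271 − 2 − 1 = 268.
One-sided p = P(T_{268} > t) ≈ 0.0006.
So p < 0.001.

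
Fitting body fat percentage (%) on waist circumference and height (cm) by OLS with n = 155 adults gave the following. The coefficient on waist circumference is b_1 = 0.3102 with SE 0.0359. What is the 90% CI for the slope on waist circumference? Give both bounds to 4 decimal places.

df = n − k − 1 = 155 − 2 − 1 = 152.
t* = t_{0.05, 152} = 1.65494.
Margin = t* × SE = 1.65494 × 0.0359 = 0.059412.
CI: 0.3102 ± 0.059412 → (0.2508, 0.3696).
With 90% confidence, each one-unit increase in waist circumference is associated with a change of between 0.2508 and 0.3696 % in body fat percentage, holding the other predictors fixed.

(0.2508, 0.3696)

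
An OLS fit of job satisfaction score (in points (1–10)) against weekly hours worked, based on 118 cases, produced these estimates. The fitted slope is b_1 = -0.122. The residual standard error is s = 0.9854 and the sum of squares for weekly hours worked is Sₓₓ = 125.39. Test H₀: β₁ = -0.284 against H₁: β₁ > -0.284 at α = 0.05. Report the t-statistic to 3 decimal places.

t = 1.841

SE(b_1) = s/√Sₓₓ = 0.9854/√125.39 = 0.0879997.
t = (-0.122 − (-0.284)) / 0.0879997 = 1.841.
df = n − 2 = 116.
One-sided p ≈ 0.0341, which is < 0.05, so reject H₀.
There is evidence that the true slope on weekly hours worked exceeds -0.284 points (1–10) per unit.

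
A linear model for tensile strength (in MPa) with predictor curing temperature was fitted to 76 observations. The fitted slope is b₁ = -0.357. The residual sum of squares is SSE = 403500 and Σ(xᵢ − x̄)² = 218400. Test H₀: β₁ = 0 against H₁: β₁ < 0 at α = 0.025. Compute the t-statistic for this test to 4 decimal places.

t = -2.2594

MSE = SSE/(n − 2) = 403500/74 = 5452.7.
SE(b₁) = √(MSE/Sₓₓ) = √(5452.7/218400) = 0.158008.
t = -0.357 / 0.158008 = -2.2594.
df = n − 2 = 74.
One-sided p ≈ 0.0134, which is < 0.025, so reject H₀.
There is evidence that the true slope on curing temperature is negative.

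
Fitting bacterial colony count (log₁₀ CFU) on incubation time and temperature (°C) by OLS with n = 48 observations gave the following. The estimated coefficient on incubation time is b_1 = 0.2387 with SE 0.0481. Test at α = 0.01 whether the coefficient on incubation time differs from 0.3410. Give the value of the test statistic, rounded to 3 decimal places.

H₀: β₁ = 0.3410 vs H₁: β₁ ≠ 0.3410.
t = (b_1 − β₁⁰)/SE = (0.2387 − 0.3410) / 0.0481 = -2.127.
df = n − k − 1 = 48 − 2 − 1 = 45.
Two-sided p ≈ 0.0390, which is ≥ 0.01, so fail to reject H₀.
The data are consistent with a true slope of 0.3410 log₁₀ CFU per unit of incubation time, holding the other predictors fixed.

t = -2.127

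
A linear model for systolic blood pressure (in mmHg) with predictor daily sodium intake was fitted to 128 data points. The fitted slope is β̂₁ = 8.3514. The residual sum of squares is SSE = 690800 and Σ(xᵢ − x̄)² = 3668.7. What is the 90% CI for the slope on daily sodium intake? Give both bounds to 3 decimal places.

(6.326, 10.377)

MSE = SSE/(n − 2) = 690800/126 = 5482.54.
SE(β̂₁) = √(MSE/Sₓₓ) = √(5482.54/3668.7) = 1.22246.
df = n − 2 = 126.
t* = t_{0.05, 126} = 1.657037.
Margin = t* × SE = 1.657037 × 1.22246 = 2.02566.
CI: 8.3514 ± 2.02566 → (6.326, 10.377).
With 90% confidence, each one-unit increase in daily sodium intake is associated with a change of between 6.326 and 10.377 mmHg in systolic blood pressure.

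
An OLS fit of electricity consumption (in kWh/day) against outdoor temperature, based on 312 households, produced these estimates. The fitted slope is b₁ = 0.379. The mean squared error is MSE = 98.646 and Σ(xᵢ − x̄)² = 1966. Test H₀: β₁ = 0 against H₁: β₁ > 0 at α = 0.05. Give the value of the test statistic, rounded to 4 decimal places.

SE(b₁) = √(MSE/Sₓₓ) = √(98.646/1966) = 0.224.
t = 0.379 / 0.224 = 1.6920.
df = n − 2 = 310.
One-sided p ≈ 0.0458, which is < 0.05, so reject H₀.
There is evidence that the true slope on outdoor temperature is positive.

t = 1.6920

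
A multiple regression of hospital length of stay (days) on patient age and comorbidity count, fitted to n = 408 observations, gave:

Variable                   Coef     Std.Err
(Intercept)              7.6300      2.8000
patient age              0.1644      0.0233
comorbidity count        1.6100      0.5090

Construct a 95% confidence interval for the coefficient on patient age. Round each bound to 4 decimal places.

Read off: b = 0.1644, SE = 0.0233 for patient age.
df = n − k − 1 = 408 − 2 − 1 = 405.
t* = t_{0.025, 405} = 1.965839.
Margin = t* × SE = 1.965839 × 0.0233 = 0.045804.
CI: 0.1644 ± 0.045804 → (0.1186, 0.2102).

(0.1186, 0.2102)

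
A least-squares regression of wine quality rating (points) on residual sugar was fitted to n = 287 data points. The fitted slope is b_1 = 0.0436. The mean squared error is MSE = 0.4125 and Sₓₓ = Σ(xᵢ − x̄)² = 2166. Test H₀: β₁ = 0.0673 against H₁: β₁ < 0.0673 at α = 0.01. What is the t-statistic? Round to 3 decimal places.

t = -1.717

SE(b_1) = √(MSE/Sₓₓ) = √(0.4125/2166) = 0.0138001.
t = (0.0436 − 0.0673) / 0.0138001 = -1.717.
df = n − 2 = 285.
One-sided p ≈ 0.0435, which is ≥ 0.01, so fail to reject H₀.
The data do not give significant evidence that the true slope on residual sugar is below 0.0673 points per unit.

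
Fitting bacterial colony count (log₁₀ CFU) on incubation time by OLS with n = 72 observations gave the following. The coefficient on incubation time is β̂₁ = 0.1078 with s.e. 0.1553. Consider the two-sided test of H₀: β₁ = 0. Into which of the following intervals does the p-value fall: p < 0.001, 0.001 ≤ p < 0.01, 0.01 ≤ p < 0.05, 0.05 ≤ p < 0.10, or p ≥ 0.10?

t = 0.1078 / 0.1553 = 0.694.
df = n − 2 = 72 − 2 = 70.
Two-sided p = 2·P(T_{70} > |t|) ≈ 0.4899.
So p ≥ 0.10.

p ≥ 0.10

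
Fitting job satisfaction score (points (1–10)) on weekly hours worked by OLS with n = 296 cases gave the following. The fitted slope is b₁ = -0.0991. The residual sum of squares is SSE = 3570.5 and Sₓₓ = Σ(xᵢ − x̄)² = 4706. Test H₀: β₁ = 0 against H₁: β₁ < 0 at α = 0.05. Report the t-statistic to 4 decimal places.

MSE = SSE/(n − 2) = 3570.5/294 = 12.1446.
SE(b₁) = √(MSE/Sₓₓ) = √(12.1446/4706) = 0.0508001.
t = -0.0991 / 0.0508001 = -1.9508.
df = n − 2 = 294.
One-sided p ≈ 0.0260, which is < 0.05, so reject H₀.
There is evidence that the true slope on weekly hours worked is negative.

t = -1.9508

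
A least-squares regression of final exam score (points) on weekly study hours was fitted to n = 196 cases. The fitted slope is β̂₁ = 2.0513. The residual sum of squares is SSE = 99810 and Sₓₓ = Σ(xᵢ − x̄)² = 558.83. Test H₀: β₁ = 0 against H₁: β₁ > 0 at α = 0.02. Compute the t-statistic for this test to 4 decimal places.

MSE = SSE/(n − 2) = 99810/194 = 514.485.
SE(β̂₁) = √(MSE/Sₓₓ) = √(514.485/558.83) = 0.959503.
t = 2.0513 / 0.959503 = 2.1379.
df = n − 2 = 194.
One-sided p ≈ 0.0169, which is < 0.02, so reject H₀.
There is evidence that the true slope on weekly study hours is positive.

t = 2.1379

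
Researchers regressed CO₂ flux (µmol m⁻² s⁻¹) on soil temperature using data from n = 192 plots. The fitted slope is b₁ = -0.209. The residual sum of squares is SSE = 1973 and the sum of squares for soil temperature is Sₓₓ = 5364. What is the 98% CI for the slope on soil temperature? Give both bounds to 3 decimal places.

(-0.312, -0.106)

MSE = SSE/(n − 2) = 1973/190 = 10.3842.
SE(b₁) = √(MSE/Sₓₓ) = √(10.3842/5364) = 0.043999.
df = n − 2 = 190.
t* = t_{0.01, 190} = 2.346134.
Margin = t* × SE = 2.346134 × 0.043999 = 0.10323.
CI: -0.209 ± 0.10323 → (-0.312, -0.106).
With 98% confidence, each one-unit increase in soil temperature is associated with a change of between -0.312 and -0.106 µmol m⁻² s⁻¹ in CO₂ flux.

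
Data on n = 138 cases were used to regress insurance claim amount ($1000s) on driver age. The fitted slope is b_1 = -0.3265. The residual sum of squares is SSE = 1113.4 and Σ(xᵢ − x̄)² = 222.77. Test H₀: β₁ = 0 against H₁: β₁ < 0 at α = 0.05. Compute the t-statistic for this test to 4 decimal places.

t = -1.7032

MSE = SSE/(n − 2) = 1113.4/136 = 8.18676.
SE(b_1) = √(MSE/Sₓₓ) = √(8.18676/222.77) = 0.191703.
t = -0.3265 / 0.191703 = -1.7032.
df = n − 2 = 136.
One-sided p ≈ 0.0454, which is < 0.05, so reject H₀.
There is evidence that the true slope on driver age is negative.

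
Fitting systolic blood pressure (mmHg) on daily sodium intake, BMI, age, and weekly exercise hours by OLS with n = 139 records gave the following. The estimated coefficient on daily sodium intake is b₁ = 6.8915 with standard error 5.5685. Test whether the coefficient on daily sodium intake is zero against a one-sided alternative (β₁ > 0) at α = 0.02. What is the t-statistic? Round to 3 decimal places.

H₀: β₁ = 0 vs H₁: β₁ > 0.
t = (b₁ − β₁⁰)/SE = 6.8915 / 5.5685 = 1.238.
df = n − k − 1 = 139 − 4 − 1 = 134.
One-sided p ≈ 0.1090, which is ≥ 0.02, so fail to reject H₀.
The data do not give significant evidence that the true slope on daily sodium intake is positive, holding the other predictors fixed.

t = 1.238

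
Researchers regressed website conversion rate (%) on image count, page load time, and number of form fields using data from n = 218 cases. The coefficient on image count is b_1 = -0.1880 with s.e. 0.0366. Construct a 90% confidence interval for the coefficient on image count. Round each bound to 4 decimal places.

(-0.2485, -0.1275)

df = n − k − 1 = 218 − 3 − 1 = 214.
t* = t_{0.05, 214} = 1.652005.
Margin = t* × SE = 1.652005 × 0.0366 = 0.060463.
CI: -0.1880 ± 0.060463 → (-0.2485, -0.1275).
With 90% confidence, each one-unit increase in image count is associated with a change of between -0.2485 and -0.1275 % in website conversion rate, holding the other predictors fixed.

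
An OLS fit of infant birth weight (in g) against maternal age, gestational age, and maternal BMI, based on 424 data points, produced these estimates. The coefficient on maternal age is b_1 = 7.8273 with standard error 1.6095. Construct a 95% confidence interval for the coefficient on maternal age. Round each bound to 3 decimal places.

(4.664, 10.991)

df = n − k − 1 = 424 − 3 − 1 = 420.
t* = t_{0.025, 420} = 1.965628.
Margin = t* × SE = 1.965628 × 1.6095 = 3.16368.
CI: 7.8273 ± 3.16368 → (4.664, 10.991).
With 95% confidence, each one-unit increase in maternal age is associated with a change of between 4.664 and 10.991 g in infant birth weight, holding the other predictors fixed.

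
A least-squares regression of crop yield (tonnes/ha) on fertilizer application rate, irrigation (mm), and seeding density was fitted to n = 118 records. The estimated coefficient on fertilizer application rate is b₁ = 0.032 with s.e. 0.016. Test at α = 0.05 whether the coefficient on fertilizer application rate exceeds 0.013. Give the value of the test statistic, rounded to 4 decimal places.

H₀: β₁ = 0.013 vs H₁: β₁ > 0.013.
t = (b₁ − β₁⁰)/SE = (0.032 − 0.013) / 0.016 = 1.1875.
df = n − k − 1 = 118 − 3 − 1 = 114.
One-sided p ≈ 0.1187, which is ≥ 0.05, so fail to reject H₀.
The data do not give significant evidence that the true slope on fertilizer application rate exceeds 0.013 tonnes/ha per unit, holding the other predictors fixed.

t = 1.1875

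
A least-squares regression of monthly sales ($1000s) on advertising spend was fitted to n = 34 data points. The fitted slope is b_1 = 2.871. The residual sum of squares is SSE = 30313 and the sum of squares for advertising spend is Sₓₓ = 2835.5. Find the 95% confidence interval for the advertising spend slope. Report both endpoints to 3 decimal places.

MSE = SSE/(n − 2) = 30313/32 = 947.281.
SE(b_1) = √(MSE/Sₓₓ) = √(947.281/2835.5) = 0.577996.
df = n − 2 = 32.
t* = t_{0.025, 32} = 2.036933.
Margin = t* × SE = 2.036933 × 0.577996 = 1.17734.
CI: 2.871 ± 1.17734 → (1.694, 4.048).
With 95% confidence, each one-unit increase in advertising spend is associated with a change of between 1.694 and 4.048 $1000s in monthly sales.

(1.694, 4.048)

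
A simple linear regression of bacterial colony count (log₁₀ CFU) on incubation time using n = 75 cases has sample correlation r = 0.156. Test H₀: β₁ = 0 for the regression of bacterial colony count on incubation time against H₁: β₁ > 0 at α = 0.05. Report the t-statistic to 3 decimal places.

t = r·√(n − 2)/√(1 − r²) = 0.156·√73/√0.975664 = 1.349.
df = n − 2 = 73.
One-sided p ≈ 0.0907, which is ≥ 0.05, so fail to reject H₀.
The data do not give significant evidence of a linear association between incubation time and bacterial colony count.

t = 1.349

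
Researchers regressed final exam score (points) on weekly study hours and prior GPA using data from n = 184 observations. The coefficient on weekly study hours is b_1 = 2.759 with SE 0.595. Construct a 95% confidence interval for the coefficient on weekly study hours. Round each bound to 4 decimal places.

(1.5850, 3.9330)

df = n − k − 1 = 184 − 2 − 1 = 181.
t* = t_{0.025, 181} = 1.973157.
Margin = t* × SE = 1.973157 × 0.595 = 1.174028.
CI: 2.759 ± 1.174028 → (1.5850, 3.9330).
With 95% confidence, each one-unit increase in weekly study hours is associated with a change of between 1.5850 and 3.9330 points in final exam score, holding the other predictors fixed.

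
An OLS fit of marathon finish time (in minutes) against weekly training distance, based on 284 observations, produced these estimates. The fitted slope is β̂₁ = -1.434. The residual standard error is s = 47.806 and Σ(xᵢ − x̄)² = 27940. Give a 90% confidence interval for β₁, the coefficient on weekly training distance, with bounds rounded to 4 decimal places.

SE(β̂₁) = s/√Sₓₓ = 47.806/√27940 = 0.286002.
df = n − 2 = 282.
t* = t_{0.05, 282} = 1.650275.
Margin = t* × SE = 1.650275 × 0.286002 = 0.471982.
CI: -1.434 ± 0.471982 → (-1.9060, -0.9620).
With 90% confidence, each one-unit increase in weekly training distance is associated with a change of between -1.9060 and -0.9620 minutes in marathon finish time.

(-1.9060, -0.9620)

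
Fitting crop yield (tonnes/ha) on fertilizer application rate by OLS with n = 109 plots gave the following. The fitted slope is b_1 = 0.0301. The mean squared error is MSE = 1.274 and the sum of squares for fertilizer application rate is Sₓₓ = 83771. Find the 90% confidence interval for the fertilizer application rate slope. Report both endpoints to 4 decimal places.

(0.0236, 0.0366)

SE(b_1) = √(MSE/Sₓₓ) = √(1.274/83771) = 0.00389976.
df = n − 2 = 107.
t* = t_{0.05, 107} = 1.659219.
Margin = t* × SE = 1.659219 × 0.00389976 = 0.006471.
CI: 0.0301 ± 0.006471 → (0.0236, 0.0366).
With 90% confidence, each one-unit increase in fertilizer application rate is associated with a change of between 0.0236 and 0.0366 tonnes/ha in crop yield.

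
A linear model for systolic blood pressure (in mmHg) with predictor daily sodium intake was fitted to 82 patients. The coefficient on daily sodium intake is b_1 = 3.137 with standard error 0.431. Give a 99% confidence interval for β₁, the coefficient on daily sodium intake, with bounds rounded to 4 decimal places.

(1.9997, 4.2743)

df = n − 2 = 82 − 2 = 80.
t* = t_{0.005, 80} = 2.638691.
Margin = t* × SE = 2.638691 × 0.431 = 1.137276.
CI: 3.137 ± 1.137276 → (1.9997, 4.2743).
With 99% confidence, each one-unit increase in daily sodium intake is associated with a change of between 1.9997 and 4.2743 mmHg in systolic blood pressure.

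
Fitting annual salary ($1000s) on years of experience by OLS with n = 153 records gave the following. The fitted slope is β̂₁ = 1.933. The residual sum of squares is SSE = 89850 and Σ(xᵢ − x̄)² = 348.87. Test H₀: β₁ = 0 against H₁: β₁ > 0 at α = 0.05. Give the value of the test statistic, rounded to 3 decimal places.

MSE = SSE/(n − 2) = 89850/151 = 595.033.
SE(β̂₁) = √(MSE/Sₓₓ) = √(595.033/348.87) = 1.30599.
t = 1.933 / 1.30599 = 1.480.
df = n − 2 = 151.
One-sided p ≈ 0.0705, which is ≥ 0.05, so fail to reject H₀.
The data do not give significant evidence that the true slope on years of experience is positive.

t = 1.480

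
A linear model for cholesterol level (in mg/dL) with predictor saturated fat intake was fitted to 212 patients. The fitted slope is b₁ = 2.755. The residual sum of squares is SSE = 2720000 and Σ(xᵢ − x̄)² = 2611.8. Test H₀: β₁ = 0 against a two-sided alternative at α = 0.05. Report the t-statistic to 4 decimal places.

t = 1.2371

MSE = SSE/(n − 2) = 2720000/210 = 12952.4.
SE(b₁) = √(MSE/Sₓₓ) = √(12952.4/2611.8) = 2.22692.
t = 2.755 / 2.22692 = 1.2371.
df = n − 2 = 210.
Two-sided p ≈ 0.2174, which is ≥ 0.05, so fail to reject H₀.
The data do not give significant evidence of an association between saturated fat intake and cholesterol level.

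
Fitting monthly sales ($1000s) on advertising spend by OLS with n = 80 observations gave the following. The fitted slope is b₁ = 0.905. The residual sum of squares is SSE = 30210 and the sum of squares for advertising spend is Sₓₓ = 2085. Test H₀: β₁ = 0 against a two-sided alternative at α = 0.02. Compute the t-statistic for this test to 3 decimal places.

MSE = SSE/(n − 2) = 30210/78 = 387.308.
SE(b₁) = √(MSE/Sₓₓ) = √(387.308/2085) = 0.430998.
t = 0.905 / 0.430998 = 2.100.
df = n − 2 = 78.
Two-sided p ≈ 0.0390, which is ≥ 0.02, so fail to reject H₀.
The data do not give significant evidence of an association between advertising spend and monthly sales.

t = 2.100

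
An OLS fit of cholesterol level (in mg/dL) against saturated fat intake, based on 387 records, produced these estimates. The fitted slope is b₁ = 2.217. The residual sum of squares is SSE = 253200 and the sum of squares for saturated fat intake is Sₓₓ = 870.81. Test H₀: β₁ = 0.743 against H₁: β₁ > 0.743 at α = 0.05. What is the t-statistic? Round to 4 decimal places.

MSE = SSE/(n − 2) = 253200/385 = 657.662.
SE(b₁) = √(MSE/Sₓₓ) = √(657.662/870.81) = 0.86904.
t = (2.217 − 0.743) / 0.86904 = 1.6961.
df = n − 2 = 385.
One-sided p ≈ 0.0453, which is < 0.05, so reject H₀.
There is evidence that the true slope on saturated fat intake exceeds 0.743 mg/dL per unit.

t = 1.6961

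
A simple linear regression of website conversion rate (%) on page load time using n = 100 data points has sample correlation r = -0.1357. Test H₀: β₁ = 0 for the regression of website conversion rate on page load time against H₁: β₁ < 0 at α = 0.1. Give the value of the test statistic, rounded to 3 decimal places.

t = r·√(n − 2)/√(1 − r²) = -0.1357·√98/√0.981586 = -1.356.
df = n − 2 = 98.
One-sided p ≈ 0.0891, which is < 0.1, so reject H₀.
There is evidence of a linear association between page load time and website conversion rate.

t = -1.356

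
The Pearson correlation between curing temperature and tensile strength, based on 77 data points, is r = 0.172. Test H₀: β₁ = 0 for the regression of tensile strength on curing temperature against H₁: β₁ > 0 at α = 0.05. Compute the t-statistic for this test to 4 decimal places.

t = 1.5121

t = r·√(n − 2)/√(1 − r²) = 0.172·√75/√0.970416 = 1.5121.
df = n − 2 = 75.
One-sided p ≈ 0.0674, which is ≥ 0.05, so fail to reject H₀.
The data do not give significant evidence of a linear association between curing temperature and tensile strength.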